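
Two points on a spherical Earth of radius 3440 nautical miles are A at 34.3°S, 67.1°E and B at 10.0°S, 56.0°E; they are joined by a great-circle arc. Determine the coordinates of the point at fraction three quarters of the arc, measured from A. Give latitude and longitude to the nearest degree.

Convert each endpoint to a unit vector on the sphere (x = cos φ cos λ, y = cos φ sin λ, z = sin φ).
The central angle between the endpoints is δ = arccos(p₁·p₂) ≈ 0.460 rad (26.3°).
Interpolate at f = 3/4 with slerp weights a = sin((1−f)δ)/sin δ ≈ 0.258, b = sin(fδ)/sin δ ≈ 0.762.
p = a·p₁ + b·p₂ ≈ (0.503, 0.819, -0.278); φ = arcsin(p_z) ≈ -16.14°, λ = atan2(p_y, p_x) ≈ 58.45°.

≈ 16°S, 58°E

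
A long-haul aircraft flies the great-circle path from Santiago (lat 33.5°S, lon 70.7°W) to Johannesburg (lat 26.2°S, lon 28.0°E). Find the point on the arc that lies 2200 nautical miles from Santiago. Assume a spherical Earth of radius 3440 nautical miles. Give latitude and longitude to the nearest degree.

≈ lat 42°S, lon 25°W

Convert each endpoint to a unit vector on the sphere (x = cos φ cos λ, y = cos φ sin λ, z = sin φ).
The central angle between the endpoints is δ = arccos(p₁·p₂) ≈ 1.440 rad (82.5°). The total great-circle distance is δ·R ≈ 1.440 × 3440 ≈ 4953 nmi, so the target fraction is f = 2200/4953 ≈ 0.444.
Interpolate at f ≈ 0.444 with slerp weights a = sin((1−f)δ)/sin δ ≈ 0.724, b = sin(fδ)/sin δ ≈ 0.602.
p = a·p₁ + b·p₂ ≈ (0.676, -0.316, -0.665); φ = arcsin(p_z) ≈ -41.70°, λ = atan2(p_y, p_x) ≈ -25.05°.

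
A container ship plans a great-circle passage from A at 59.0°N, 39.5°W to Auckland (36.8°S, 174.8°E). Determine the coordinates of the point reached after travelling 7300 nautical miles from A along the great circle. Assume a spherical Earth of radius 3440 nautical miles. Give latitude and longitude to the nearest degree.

Write both endpoints as unit vectors p₁, p₂ with components (cos φ cos λ, cos φ sin λ, sin φ).
The central angle between the endpoints is δ = arccos(p₁·p₂) ≈ 2.595 rad (148.7°). The total great-circle distance is δ·R ≈ 2.595 × 3440 ≈ 8926 nmi, so the target fraction is f = 7300/8926 ≈ 0.818.
Interpolate at f ≈ 0.818 with slerp weights a = sin((1−f)δ)/sin δ ≈ 0.875, b = sin(fδ)/sin δ ≈ 1.638.
p = a·p₁ + b·p₂ ≈ (-0.958, -0.168, -0.231); φ = arcsin(p_z) ≈ -13.35°, λ = atan2(p_y, p_x) ≈ -170.06°.

≈ 13°S, 170°W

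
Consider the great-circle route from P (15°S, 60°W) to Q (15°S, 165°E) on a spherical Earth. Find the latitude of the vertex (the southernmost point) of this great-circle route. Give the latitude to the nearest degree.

The great circle lies in the plane with unit normal n̂ = (p₁ × p₂)/|p₁ × p₂|.
Here n̂_z ≈ -0.819; the vertex latitude is φ_max = arccos|n̂_z| ≈ 35.0°.
Check via Clairaut: cos φ_max = |cos φ₁| · sin C = cos(15.0°)·sin(122.0°) ≈ 0.819, again giving ≈ 35.0°.

≈ 35°S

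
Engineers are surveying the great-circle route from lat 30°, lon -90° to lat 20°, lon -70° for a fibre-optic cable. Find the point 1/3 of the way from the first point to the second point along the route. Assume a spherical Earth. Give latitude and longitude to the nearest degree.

≈ lat 27°, lon -83°

From cos δ = sin φ₁ sin φ₂ + cos φ₁ cos φ₂ cos Δλ, the central angle is δ ≈ 0.360 rad (20.7°).
Interpolate at f = 1/3 with slerp weights a = sin((1−f)δ)/sin δ ≈ 0.675, b = sin(fδ)/sin δ ≈ 0.340.
p = a·p₁ + b·p₂ ≈ (0.109, -0.884, 0.454); φ = arcsin(p_z) ≈ 26.98°, λ = atan2(p_y, p_x) ≈ -82.96°.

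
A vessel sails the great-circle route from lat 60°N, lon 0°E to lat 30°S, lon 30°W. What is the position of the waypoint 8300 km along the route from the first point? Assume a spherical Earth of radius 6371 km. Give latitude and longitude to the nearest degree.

≈ lat 12°S, lon 25°W

Write both endpoints as unit vectors p₁, p₂ with components (cos φ cos λ, cos φ sin λ, sin φ).
The central angle between the endpoints is δ = arccos(p₁·p₂) ≈ 1.629 rad (93.3°). The total great-circle distance is δ·R ≈ 1.629 × 6371 ≈ 10377 km, so the target fraction is f = 8300/10377 ≈ 0.800.
Interpolate at f ≈ 0.800 with slerp weights a = sin((1−f)δ)/sin δ ≈ 0.321, b = sin(fδ)/sin δ ≈ 0.966.
p = a·p₁ + b·p₂ ≈ (0.885, -0.418, -0.205); φ = arcsin(p_z) ≈ -11.83°, λ = atan2(p_y, p_x) ≈ -25.30°.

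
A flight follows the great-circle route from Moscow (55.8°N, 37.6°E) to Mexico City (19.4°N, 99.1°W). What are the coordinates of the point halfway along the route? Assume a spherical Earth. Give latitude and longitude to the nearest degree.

From cos δ = sin φ₁ sin φ₂ + cos φ₁ cos φ₂ cos Δλ, the central angle is δ ≈ 1.682 rad (96.4°).
Interpolate at f = 1/2 with slerp weights a = sin((1−f)δ)/sin δ ≈ 0.750, b = sin(fδ)/sin δ ≈ 0.750.
p = a·p₁ + b·p₂ ≈ (0.222, -0.441, 0.869); φ = arcsin(p_z) ≈ 60.39°, λ = atan2(p_y, p_x) ≈ -63.28°.

≈ 60°N, 63°W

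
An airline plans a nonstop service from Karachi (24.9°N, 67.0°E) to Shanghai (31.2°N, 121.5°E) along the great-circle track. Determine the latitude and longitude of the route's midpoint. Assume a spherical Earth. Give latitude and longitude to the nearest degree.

From cos δ = sin φ₁ sin φ₂ + cos φ₁ cos φ₂ cos Δλ, the central angle is δ ≈ 0.838 rad (48.0°).
Interpolate at f = 1/2 with slerp weights a = sin((1−f)δ)/sin δ ≈ 0.547, b = sin(fδ)/sin δ ≈ 0.547.
p = a·p₁ + b·p₂ ≈ (-0.051, 0.856, 0.514); φ = arcsin(p_z) ≈ 30.93°, λ = atan2(p_y, p_x) ≈ 93.38°.

≈ (31°N, 93°E)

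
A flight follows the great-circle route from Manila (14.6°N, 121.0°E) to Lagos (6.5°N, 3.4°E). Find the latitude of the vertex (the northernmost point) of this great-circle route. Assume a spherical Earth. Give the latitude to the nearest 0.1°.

The great circle lies in the plane with unit normal n̂ = (p₁ × p₂)/|p₁ × p₂|.
Here n̂_z ≈ -0.937; the vertex latitude is φ_max = arccos|n̂_z| ≈ 20.4°.
Check via Clairaut: cos φ_max = |cos φ₁| · sin C = cos(14.6°)·sin(75.6°) ≈ 0.937, again giving ≈ 20.4°.

≈ 20.4°N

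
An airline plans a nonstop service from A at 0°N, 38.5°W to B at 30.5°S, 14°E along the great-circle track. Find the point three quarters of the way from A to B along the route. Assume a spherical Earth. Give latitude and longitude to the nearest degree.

From cos δ = sin φ₁ sin φ₂ + cos φ₁ cos φ₂ cos Δλ, the central angle is δ ≈ 1.019 rad (58.4°).
Interpolate at f = 3/4 with slerp weights a = sin((1−f)δ)/sin δ ≈ 0.296, b = sin(fδ)/sin δ ≈ 0.813.
p = a·p₁ + b·p₂ ≈ (0.911, -0.015, -0.412); φ = arcsin(p_z) ≈ -24.36°, λ = atan2(p_y, p_x) ≈ -0.93°.

≈ 24°S, 1°W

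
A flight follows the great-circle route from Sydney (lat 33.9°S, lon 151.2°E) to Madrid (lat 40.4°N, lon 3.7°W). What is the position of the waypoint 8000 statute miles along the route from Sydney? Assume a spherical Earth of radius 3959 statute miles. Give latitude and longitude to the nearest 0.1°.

≈ lat 34.3°N, lon 51.1°E

From cos δ = sin φ₁ sin φ₂ + cos φ₁ cos φ₂ cos Δλ, the central angle is δ ≈ 2.776 rad (159.0°). The total great-circle distance is δ·R ≈ 2.776 × 3959 ≈ 10990 mi, so the target fraction is f = 8000/10990 ≈ 0.728.
Interpolate at f ≈ 0.728 with slerp weights a = sin((1−f)δ)/sin δ ≈ 1.917, b = sin(fδ)/sin δ ≈ 2.518.
p = a·p₁ + b·p₂ ≈ (0.520, 0.643, 0.563); φ = arcsin(p_z) ≈ 34.26°, λ = atan2(p_y, p_x) ≈ 51.05°.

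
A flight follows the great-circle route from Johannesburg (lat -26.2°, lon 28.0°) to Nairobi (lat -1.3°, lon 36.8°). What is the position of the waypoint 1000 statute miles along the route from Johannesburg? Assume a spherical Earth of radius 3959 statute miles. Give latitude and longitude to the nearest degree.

From cos δ = sin φ₁ sin φ₂ + cos φ₁ cos φ₂ cos Δλ, the central angle is δ ≈ 0.459 rad (26.3°). The total great-circle distance is δ·R ≈ 0.459 × 3959 ≈ 1817 mi, so the target fraction is f = 1000/1817 ≈ 0.550.
Interpolate at f ≈ 0.550 with slerp weights a = sin((1−f)δ)/sin δ ≈ 0.463, b = sin(fδ)/sin δ ≈ 0.564.
p = a·p₁ + b·p₂ ≈ (0.818, 0.533, -0.217); φ = arcsin(p_z) ≈ -12.54°, λ = atan2(p_y, p_x) ≈ 33.07°.

≈ lat -13°, lon 33°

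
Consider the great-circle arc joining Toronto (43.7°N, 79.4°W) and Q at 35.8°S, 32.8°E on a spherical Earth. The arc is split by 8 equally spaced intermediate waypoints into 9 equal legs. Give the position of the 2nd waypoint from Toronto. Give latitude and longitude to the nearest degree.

Write both endpoints as unit vectors p₁, p₂ with components (cos φ cos λ, cos φ sin λ, sin φ).
The central angle between the endpoints is δ = arccos(p₁·p₂) ≈ 2.247 rad (128.7°).
Interpolate at f = 2/9 with slerp weights a = sin((1−f)δ)/sin δ ≈ 1.262, b = sin(fδ)/sin δ ≈ 0.614.
p = a·p₁ + b·p₂ ≈ (0.586, -0.627, 0.513); φ = arcsin(p_z) ≈ 30.85°, λ = atan2(p_y, p_x) ≈ -46.93°.

≈ 31°N, 47°W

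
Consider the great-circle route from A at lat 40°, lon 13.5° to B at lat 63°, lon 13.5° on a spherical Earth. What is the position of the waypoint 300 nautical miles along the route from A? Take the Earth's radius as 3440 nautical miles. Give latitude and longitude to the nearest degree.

≈ lat 45°, lon 14°

Write both endpoints as unit vectors p₁, p₂ with components (cos φ cos λ, cos φ sin λ, sin φ).
The central angle between the endpoints is δ = arccos(p₁·p₂) ≈ 0.401 rad (23.0°). The total great-circle distance is δ·R ≈ 0.401 × 3440 ≈ 1381 nmi, so the target fraction is f = 300/1381 ≈ 0.217.
Interpolate at f ≈ 0.217 with slerp weights a = sin((1−f)δ)/sin δ ≈ 0.791, b = sin(fδ)/sin δ ≈ 0.223.
p = a·p₁ + b·p₂ ≈ (0.688, 0.165, 0.707); φ = arcsin(p_z) ≈ 45.00°, λ = atan2(p_y, p_x) ≈ 13.50°.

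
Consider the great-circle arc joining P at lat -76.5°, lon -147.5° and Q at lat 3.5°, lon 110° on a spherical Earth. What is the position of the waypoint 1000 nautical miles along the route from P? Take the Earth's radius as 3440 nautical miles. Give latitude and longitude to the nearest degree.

From cos δ = sin φ₁ sin φ₂ + cos φ₁ cos φ₂ cos Δλ, the central angle is δ ≈ 1.681 rad (96.3°). The total great-circle distance is δ·R ≈ 1.681 × 3440 ≈ 5782 nmi, so the target fraction is f = 1000/5782 ≈ 0.173.
Interpolate at f ≈ 0.173 with slerp weights a = sin((1−f)δ)/sin δ ≈ 0.990, b = sin(fδ)/sin δ ≈ 0.288.
p = a·p₁ + b·p₂ ≈ (-0.293, 0.146, -0.945); φ = arcsin(p_z) ≈ -70.87°, λ = atan2(p_y, p_x) ≈ 153.49°.

≈ lat -71°, lon 153°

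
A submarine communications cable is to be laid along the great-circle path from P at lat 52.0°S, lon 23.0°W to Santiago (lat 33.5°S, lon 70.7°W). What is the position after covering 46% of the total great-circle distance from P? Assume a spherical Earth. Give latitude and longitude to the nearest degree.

The haversine formula gives a central angle δ ≈ 0.675 rad (38.7°) between the endpoints.
Interpolate at f = 0.46 with slerp weights a = sin((1−f)δ)/sin δ ≈ 0.571, b = sin(fδ)/sin δ ≈ 0.489.
p = a·p₁ + b·p₂ ≈ (0.458, -0.522, -0.719); φ = arcsin(p_z) ≈ -46.01°, λ = atan2(p_y, p_x) ≈ -48.74°.

≈ lat 46°S, lon 49°W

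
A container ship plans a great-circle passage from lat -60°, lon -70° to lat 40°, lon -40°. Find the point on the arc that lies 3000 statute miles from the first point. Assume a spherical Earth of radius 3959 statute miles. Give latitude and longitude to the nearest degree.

Convert each endpoint to a unit vector on the sphere (x = cos φ cos λ, y = cos φ sin λ, z = sin φ).
The central angle between the endpoints is δ = arccos(p₁·p₂) ≈ 1.798 rad (103.0°). The total great-circle distance is δ·R ≈ 1.798 × 3959 ≈ 7117 mi, so the target fraction is f = 3000/7117 ≈ 0.422.
Interpolate at f ≈ 0.422 with slerp weights a = sin((1−f)δ)/sin δ ≈ 0.885, b = sin(fδ)/sin δ ≈ 0.705.
p = a·p₁ + b·p₂ ≈ (0.565, -0.763, -0.313); φ = arcsin(p_z) ≈ -18.24°, λ = atan2(p_y, p_x) ≈ -53.47°.

≈ lat -18°, lon -53°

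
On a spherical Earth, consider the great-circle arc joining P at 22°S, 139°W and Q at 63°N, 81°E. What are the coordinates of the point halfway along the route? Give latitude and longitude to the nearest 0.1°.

≈ 38.5°N, 165.7°W

Convert each endpoint to a unit vector on the sphere (x = cos φ cos λ, y = cos φ sin λ, z = sin φ).
The central angle between the endpoints is δ = arccos(p₁·p₂) ≈ 2.287 rad (131.0°).
Interpolate at f = 1/2 with slerp weights a = sin((1−f)δ)/sin δ ≈ 1.206, b = sin(fδ)/sin δ ≈ 1.206.
p = a·p₁ + b·p₂ ≈ (-0.758, -0.193, 0.623); φ = arcsin(p_z) ≈ 38.52°, λ = atan2(p_y, p_x) ≈ -165.73°.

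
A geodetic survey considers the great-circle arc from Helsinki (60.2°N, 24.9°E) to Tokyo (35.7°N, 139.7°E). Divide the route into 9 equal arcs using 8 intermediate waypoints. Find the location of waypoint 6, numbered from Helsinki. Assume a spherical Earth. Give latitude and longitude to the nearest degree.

≈ 55°N, 120°E

Convert each endpoint to a unit vector on the sphere (x = cos φ cos λ, y = cos φ sin λ, z = sin φ).
The central angle between the endpoints is δ = arccos(p₁·p₂) ≈ 1.227 rad (70.3°).
Interpolate at f = 6/9 with slerp weights a = sin((1−f)δ)/sin δ ≈ 0.422, b = sin(fδ)/sin δ ≈ 0.775.
p = a·p₁ + b·p₂ ≈ (-0.290, 0.496, 0.819); φ = arcsin(p_z) ≈ 54.97°, λ = atan2(p_y, p_x) ≈ 120.31°.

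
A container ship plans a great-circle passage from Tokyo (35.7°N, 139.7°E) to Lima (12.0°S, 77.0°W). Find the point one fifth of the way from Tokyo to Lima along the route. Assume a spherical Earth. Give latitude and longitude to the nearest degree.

Convert each endpoint to a unit vector on the sphere (x = cos φ cos λ, y = cos φ sin λ, z = sin φ).
The central angle between the endpoints is δ = arccos(p₁·p₂) ≈ 2.431 rad (139.3°).
Interpolate at f = 1/5 with slerp weights a = sin((1−f)δ)/sin δ ≈ 1.428, b = sin(fδ)/sin δ ≈ 0.717.
p = a·p₁ + b·p₂ ≈ (-0.726, 0.067, 0.684); φ = arcsin(p_z) ≈ 43.16°, λ = atan2(p_y, p_x) ≈ 174.75°.

≈ (43°N, 175°E)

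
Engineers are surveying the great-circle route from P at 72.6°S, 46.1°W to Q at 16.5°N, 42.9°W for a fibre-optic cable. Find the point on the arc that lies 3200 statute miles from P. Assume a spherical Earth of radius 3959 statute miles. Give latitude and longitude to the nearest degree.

The haversine formula gives a central angle δ ≈ 1.556 rad (89.1°) between the endpoints. The total great-circle distance is δ·R ≈ 1.556 × 3959 ≈ 6158 mi, so the target fraction is f = 3200/6158 ≈ 0.520.
Interpolate at f ≈ 0.520 with slerp weights a = sin((1−f)δ)/sin δ ≈ 0.680, b = sin(fδ)/sin δ ≈ 0.723.
p = a·p₁ + b·p₂ ≈ (0.649, -0.618, -0.443); φ = arcsin(p_z) ≈ -26.31°, λ = atan2(p_y, p_x) ≈ -43.63°.

≈ 26°S, 44°W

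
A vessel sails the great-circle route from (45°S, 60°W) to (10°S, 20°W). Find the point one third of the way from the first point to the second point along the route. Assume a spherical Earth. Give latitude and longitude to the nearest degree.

Write both endpoints as unit vectors p₁, p₂ with components (cos φ cos λ, cos φ sin λ, sin φ).
The central angle between the endpoints is δ = arccos(p₁·p₂) ≈ 0.855 rad (49.0°).
Interpolate at f = 1/3 with slerp weights a = sin((1−f)δ)/sin δ ≈ 0.715, b = sin(fδ)/sin δ ≈ 0.373.
p = a·p₁ + b·p₂ ≈ (0.598, -0.563, -0.570); φ = arcsin(p_z) ≈ -34.78°, λ = atan2(p_y, p_x) ≈ -43.31°.

≈ (35°S, 43°W)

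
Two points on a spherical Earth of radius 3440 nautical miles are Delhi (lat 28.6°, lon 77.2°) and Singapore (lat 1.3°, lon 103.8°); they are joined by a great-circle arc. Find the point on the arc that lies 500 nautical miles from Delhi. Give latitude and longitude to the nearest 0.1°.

≈ lat 22.8°, lon 83.9°

From cos δ = sin φ₁ sin φ₂ + cos φ₁ cos φ₂ cos Δλ, the central angle is δ ≈ 0.651 rad (37.3°). The total great-circle distance is δ·R ≈ 0.651 × 3440 ≈ 2238 nmi, so the target fraction is f = 500/2238 ≈ 0.223.
Interpolate at f ≈ 0.223 with slerp weights a = sin((1−f)δ)/sin δ ≈ 0.799, b = sin(fδ)/sin δ ≈ 0.239.
p = a·p₁ + b·p₂ ≈ (0.098, 0.916, 0.388); φ = arcsin(p_z) ≈ 22.83°, λ = atan2(p_y, p_x) ≈ 83.87°.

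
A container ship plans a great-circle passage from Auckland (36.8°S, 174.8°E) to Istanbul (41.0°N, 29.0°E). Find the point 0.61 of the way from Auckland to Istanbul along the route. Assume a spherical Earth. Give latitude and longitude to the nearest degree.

≈ 18°N, 94°E

The haversine formula gives a central angle δ ≈ 2.674 rad (153.2°) between the endpoints.
Interpolate at f = 0.61 with slerp weights a = sin((1−f)δ)/sin δ ≈ 1.918, b = sin(fδ)/sin δ ≈ 2.216.
p = a·p₁ + b·p₂ ≈ (-0.067, 0.950, 0.305); φ = arcsin(p_z) ≈ 17.75°, λ = atan2(p_y, p_x) ≈ 94.02°.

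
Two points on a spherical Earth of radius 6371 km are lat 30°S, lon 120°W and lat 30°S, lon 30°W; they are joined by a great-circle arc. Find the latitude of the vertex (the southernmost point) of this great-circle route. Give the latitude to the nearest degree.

The great circle lies in the plane with unit normal n̂ = (p₁ × p₂)/|p₁ × p₂|.
Here n̂_z ≈ +0.775; the vertex latitude is φ_max = arccos|n̂_z| ≈ 39.2°.

≈ 39°S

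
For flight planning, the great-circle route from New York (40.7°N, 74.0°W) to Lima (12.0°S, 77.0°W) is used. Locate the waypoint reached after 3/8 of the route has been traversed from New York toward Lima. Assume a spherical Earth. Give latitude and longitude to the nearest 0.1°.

≈ 20.9°N, 75.3°W

Write both endpoints as unit vectors p₁, p₂ with components (cos φ cos λ, cos φ sin λ, sin φ).
The central angle between the endpoints is δ = arccos(p₁·p₂) ≈ 0.921 rad (52.8°).
Interpolate at f = 3/8 with slerp weights a = sin((1−f)δ)/sin δ ≈ 0.684, b = sin(fδ)/sin δ ≈ 0.425.
p = a·p₁ + b·p₂ ≈ (0.236, -0.904, 0.357); φ = arcsin(p_z) ≈ 20.94°, λ = atan2(p_y, p_x) ≈ -75.34°.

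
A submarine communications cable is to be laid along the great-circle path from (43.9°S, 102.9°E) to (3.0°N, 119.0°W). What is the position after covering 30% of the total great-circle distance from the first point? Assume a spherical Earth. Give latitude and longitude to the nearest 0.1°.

The haversine formula gives a central angle δ ≈ 2.180 rad (124.9°) between the endpoints.
Interpolate at f = 0.30 with slerp weights a = sin((1−f)δ)/sin δ ≈ 1.218, b = sin(fδ)/sin δ ≈ 0.741.
p = a·p₁ + b·p₂ ≈ (-0.555, 0.208, -0.806); φ = arcsin(p_z) ≈ -53.67°, λ = atan2(p_y, p_x) ≈ 159.48°.

≈ (53.7°S, 159.5°E)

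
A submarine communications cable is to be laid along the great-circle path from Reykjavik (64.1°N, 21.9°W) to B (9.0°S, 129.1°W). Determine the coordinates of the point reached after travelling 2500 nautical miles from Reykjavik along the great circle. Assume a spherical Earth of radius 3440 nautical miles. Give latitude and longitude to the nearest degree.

From cos δ = sin φ₁ sin φ₂ + cos φ₁ cos φ₂ cos Δλ, the central angle is δ ≈ 1.842 rad (105.6°). The total great-circle distance is δ·R ≈ 1.842 × 3440 ≈ 6338 nmi, so the target fraction is f = 2500/6338 ≈ 0.394.
Interpolate at f ≈ 0.394 with slerp weights a = sin((1−f)δ)/sin δ ≈ 0.932, b = sin(fδ)/sin δ ≈ 0.690.
p = a·p₁ + b·p₂ ≈ (-0.052, -0.681, 0.731); φ = arcsin(p_z) ≈ 46.96°, λ = atan2(p_y, p_x) ≈ -94.35°.

≈ (47°N, 94°W)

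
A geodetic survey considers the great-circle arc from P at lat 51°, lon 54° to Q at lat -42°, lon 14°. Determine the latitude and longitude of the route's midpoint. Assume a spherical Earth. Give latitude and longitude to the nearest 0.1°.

From cos δ = sin φ₁ sin φ₂ + cos φ₁ cos φ₂ cos Δλ, the central angle is δ ≈ 1.733 rad (99.3°).
Interpolate at f = 1/2 with slerp weights a = sin((1−f)δ)/sin δ ≈ 0.772, b = sin(fδ)/sin δ ≈ 0.772.
p = a·p₁ + b·p₂ ≈ (0.843, 0.532, 0.083); φ = arcsin(p_z) ≈ 4.79°, λ = atan2(p_y, p_x) ≈ 32.27°.

≈ lat 4.8°, lon 32.3°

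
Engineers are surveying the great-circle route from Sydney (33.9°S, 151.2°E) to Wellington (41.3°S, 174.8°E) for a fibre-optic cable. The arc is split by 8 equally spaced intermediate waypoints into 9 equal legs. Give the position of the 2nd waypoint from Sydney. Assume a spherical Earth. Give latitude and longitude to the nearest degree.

≈ (36°S, 156°E)

Write both endpoints as unit vectors p₁, p₂ with components (cos φ cos λ, cos φ sin λ, sin φ).
The central angle between the endpoints is δ = arccos(p₁·p₂) ≈ 0.350 rad (20.0°).
Interpolate at f = 2/9 with slerp weights a = sin((1−f)δ)/sin δ ≈ 0.784, b = sin(fδ)/sin δ ≈ 0.227.
p = a·p₁ + b·p₂ ≈ (-0.740, 0.329, -0.587); φ = arcsin(p_z) ≈ -35.94°, λ = atan2(p_y, p_x) ≈ 156.03°.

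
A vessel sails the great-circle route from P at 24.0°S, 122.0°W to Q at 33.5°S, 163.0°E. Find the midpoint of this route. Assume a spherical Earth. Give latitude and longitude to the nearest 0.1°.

≈ 34.6°S, 157.5°W

Convert each endpoint to a unit vector on the sphere (x = cos φ cos λ, y = cos φ sin λ, z = sin φ).
The central angle between the endpoints is δ = arccos(p₁·p₂) ≈ 1.136 rad (65.1°).
Interpolate at f = 1/2 with slerp weights a = sin((1−f)δ)/sin δ ≈ 0.593, b = sin(fδ)/sin δ ≈ 0.593.
p = a·p₁ + b·p₂ ≈ (-0.760, -0.315, -0.569); φ = arcsin(p_z) ≈ -34.65°, λ = atan2(p_y, p_x) ≈ -157.50°.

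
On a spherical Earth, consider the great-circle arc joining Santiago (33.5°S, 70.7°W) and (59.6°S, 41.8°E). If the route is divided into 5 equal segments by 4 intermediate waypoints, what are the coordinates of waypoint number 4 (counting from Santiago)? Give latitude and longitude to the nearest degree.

≈ (65°S, 13°E)

The haversine formula gives a central angle δ ≈ 1.251 rad (71.7°) between the endpoints.
Interpolate at f = 4/5 with slerp weights a = sin((1−f)δ)/sin δ ≈ 0.261, b = sin(fδ)/sin δ ≈ 0.887.
p = a·p₁ + b·p₂ ≈ (0.406, 0.094, -0.909); φ = arcsin(p_z) ≈ -65.35°, λ = atan2(p_y, p_x) ≈ 13.00°.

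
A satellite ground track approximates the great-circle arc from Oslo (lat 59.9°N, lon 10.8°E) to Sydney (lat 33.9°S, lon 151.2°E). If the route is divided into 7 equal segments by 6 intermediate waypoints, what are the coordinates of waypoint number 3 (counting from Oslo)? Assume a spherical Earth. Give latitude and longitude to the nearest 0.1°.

≈ lat 38.0°N, lon 108.8°E

Write both endpoints as unit vectors p₁, p₂ with components (cos φ cos λ, cos φ sin λ, sin φ).
The central angle between the endpoints is δ = arccos(p₁·p₂) ≈ 2.504 rad (143.4°).
Interpolate at f = 3/7 with slerp weights a = sin((1−f)δ)/sin δ ≈ 1.662, b = sin(fδ)/sin δ ≈ 1.475.
p = a·p₁ + b·p₂ ≈ (-0.254, 0.746, 0.616); φ = arcsin(p_z) ≈ 37.99°, λ = atan2(p_y, p_x) ≈ 108.80°.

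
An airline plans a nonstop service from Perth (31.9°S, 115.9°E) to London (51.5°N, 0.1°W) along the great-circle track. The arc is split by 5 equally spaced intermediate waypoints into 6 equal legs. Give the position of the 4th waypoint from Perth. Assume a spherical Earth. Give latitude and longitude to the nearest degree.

Write both endpoints as unit vectors p₁, p₂ with components (cos φ cos λ, cos φ sin λ, sin φ).
The central angle between the endpoints is δ = arccos(p₁·p₂) ≈ 2.272 rad (130.2°).
Interpolate at f = 4/6 with slerp weights a = sin((1−f)δ)/sin δ ≈ 0.899, b = sin(fδ)/sin δ ≈ 1.307.
p = a·p₁ + b·p₂ ≈ (0.480, 0.685, 0.548); φ = arcsin(p_z) ≈ 33.20°, λ = atan2(p_y, p_x) ≈ 54.99°.

≈ 33°N, 55°E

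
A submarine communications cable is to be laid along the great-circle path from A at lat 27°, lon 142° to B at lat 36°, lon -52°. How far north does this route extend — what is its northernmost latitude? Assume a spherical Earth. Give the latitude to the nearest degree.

≈ 79°

The great circle lies in the plane with unit normal n̂ = (p₁ × p₂)/|p₁ × p₂|.
Here n̂_z ≈ +0.193; the vertex latitude is φ_max = arccos|n̂_z| ≈ 78.8°.
Check via Clairaut: cos φ_max = |cos φ₁| · sin C = cos(27.0°)·sin(12.5°) ≈ 0.193, again giving ≈ 78.8°.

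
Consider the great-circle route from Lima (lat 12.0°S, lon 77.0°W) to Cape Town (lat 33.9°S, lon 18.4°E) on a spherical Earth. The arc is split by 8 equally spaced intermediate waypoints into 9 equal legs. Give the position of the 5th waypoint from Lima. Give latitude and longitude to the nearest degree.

The haversine formula gives a central angle δ ≈ 1.531 rad (87.7°) between the endpoints.
Interpolate at f = 5/9 with slerp weights a = sin((1−f)δ)/sin δ ≈ 0.630, b = sin(fδ)/sin δ ≈ 0.752.
p = a·p₁ + b·p₂ ≈ (0.731, -0.403, -0.551); φ = arcsin(p_z) ≈ -33.40°, λ = atan2(p_y, p_x) ≈ -28.87°.

≈ lat 33°S, lon 29°W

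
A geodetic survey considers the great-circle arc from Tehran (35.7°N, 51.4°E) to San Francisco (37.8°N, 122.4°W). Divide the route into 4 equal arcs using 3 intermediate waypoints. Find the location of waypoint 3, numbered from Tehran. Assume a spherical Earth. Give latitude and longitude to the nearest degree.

The haversine formula gives a central angle δ ≈ 1.855 rad (106.3°) between the endpoints.
Interpolate at f = 3/4 with slerp weights a = sin((1−f)δ)/sin δ ≈ 0.466, b = sin(fδ)/sin δ ≈ 1.025.
p = a·p₁ + b·p₂ ≈ (-0.198, -0.388, 0.900); φ = arcsin(p_z) ≈ 64.17°, λ = atan2(p_y, p_x) ≈ -117.02°.

≈ 64°N, 117°W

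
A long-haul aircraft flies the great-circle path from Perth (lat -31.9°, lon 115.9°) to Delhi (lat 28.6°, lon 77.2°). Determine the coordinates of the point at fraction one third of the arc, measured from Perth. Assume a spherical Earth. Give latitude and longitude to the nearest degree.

Convert each endpoint to a unit vector on the sphere (x = cos φ cos λ, y = cos φ sin λ, z = sin φ).
The central angle between the endpoints is δ = arccos(p₁·p₂) ≈ 1.236 rad (70.8°).
Interpolate at f = 1/3 with slerp weights a = sin((1−f)δ)/sin δ ≈ 0.777, b = sin(fδ)/sin δ ≈ 0.424.
p = a·p₁ + b·p₂ ≈ (-0.206, 0.956, -0.208); φ = arcsin(p_z) ≈ -11.98°, λ = atan2(p_y, p_x) ≈ 102.14°.

≈ lat -12°, lon 102°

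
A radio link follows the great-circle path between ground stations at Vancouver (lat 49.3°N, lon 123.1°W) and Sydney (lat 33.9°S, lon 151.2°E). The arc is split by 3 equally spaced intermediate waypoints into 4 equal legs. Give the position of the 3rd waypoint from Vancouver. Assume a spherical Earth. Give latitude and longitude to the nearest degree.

Convert each endpoint to a unit vector on the sphere (x = cos φ cos λ, y = cos φ sin λ, z = sin φ).
The central angle between the endpoints is δ = arccos(p₁·p₂) ≈ 1.963 rad (112.5°).
Interpolate at f = 3/4 with slerp weights a = sin((1−f)δ)/sin δ ≈ 0.510, b = sin(fδ)/sin δ ≈ 1.077.
p = a·p₁ + b·p₂ ≈ (-0.965, 0.152, -0.214); φ = arcsin(p_z) ≈ -12.36°, λ = atan2(p_y, p_x) ≈ 171.05°.

≈ lat 12°S, lon 171°E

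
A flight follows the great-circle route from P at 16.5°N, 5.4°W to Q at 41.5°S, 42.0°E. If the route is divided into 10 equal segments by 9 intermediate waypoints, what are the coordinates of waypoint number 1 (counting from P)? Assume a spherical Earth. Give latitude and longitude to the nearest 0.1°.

≈ 10.5°N, 1.1°W

Write both endpoints as unit vectors p₁, p₂ with components (cos φ cos λ, cos φ sin λ, sin φ).
The central angle between the endpoints is δ = arccos(p₁·p₂) ≈ 1.268 rad (72.7°).
Interpolate at f = 1/10 with slerp weights a = sin((1−f)δ)/sin δ ≈ 0.952, b = sin(fδ)/sin δ ≈ 0.133.
p = a·p₁ + b·p₂ ≈ (0.983, -0.020, 0.183); φ = arcsin(p_z) ≈ 10.53°, λ = atan2(p_y, p_x) ≈ -1.14°.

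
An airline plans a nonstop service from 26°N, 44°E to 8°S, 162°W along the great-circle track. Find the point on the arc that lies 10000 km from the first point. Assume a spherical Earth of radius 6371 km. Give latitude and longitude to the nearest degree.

≈ 28°N, 149°E

The haversine formula gives a central angle δ ≈ 2.608 rad (149.4°) between the endpoints. The total great-circle distance is δ·R ≈ 2.608 × 6371 ≈ 16615 km, so the target fraction is f = 10000/16615 ≈ 0.602.
Interpolate at f ≈ 0.602 with slerp weights a = sin((1−f)δ)/sin δ ≈ 1.694, b = sin(fδ)/sin δ ≈ 1.966.
p = a·p₁ + b·p₂ ≈ (-0.756, 0.456, 0.469); φ = arcsin(p_z) ≈ 27.97°, λ = atan2(p_y, p_x) ≈ 148.92°.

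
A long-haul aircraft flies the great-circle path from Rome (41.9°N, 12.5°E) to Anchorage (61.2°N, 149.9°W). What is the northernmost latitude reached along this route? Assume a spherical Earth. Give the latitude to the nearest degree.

The great circle lies in the plane with unit normal n̂ = (p₁ × p₂)/|p₁ × p₂|.
Here n̂_z ≈ -0.112; the vertex latitude is φ_max = arccos|n̂_z| ≈ 83.6°.

≈ 84°N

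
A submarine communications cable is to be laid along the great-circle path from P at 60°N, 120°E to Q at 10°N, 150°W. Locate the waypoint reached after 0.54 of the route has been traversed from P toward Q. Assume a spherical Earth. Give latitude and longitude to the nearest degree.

Write both endpoints as unit vectors p₁, p₂ with components (cos φ cos λ, cos φ sin λ, sin φ).
The central angle between the endpoints is δ = arccos(p₁·p₂) ≈ 1.420 rad (81.4°).
Interpolate at f = 0.54 with slerp weights a = sin((1−f)δ)/sin δ ≈ 0.615, b = sin(fδ)/sin δ ≈ 0.702.
p = a·p₁ + b·p₂ ≈ (-0.752, -0.079, 0.654); φ = arcsin(p_z) ≈ 40.86°, λ = atan2(p_y, p_x) ≈ -173.97°.

≈ 41°N, 174°W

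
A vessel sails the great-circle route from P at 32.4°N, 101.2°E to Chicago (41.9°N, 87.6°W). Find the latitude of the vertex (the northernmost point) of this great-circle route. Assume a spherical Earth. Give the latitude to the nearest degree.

The great circle lies in the plane with unit normal n̂ = (p₁ × p₂)/|p₁ × p₂|.
Here n̂_z ≈ +0.100; the vertex latitude is φ_max = arccos|n̂_z| ≈ 84.3°.
Check via Clairaut: cos φ_max = |cos φ₁| · sin C = cos(32.4°)·sin(6.8°) ≈ 0.100, again giving ≈ 84.3°.

≈ 84°N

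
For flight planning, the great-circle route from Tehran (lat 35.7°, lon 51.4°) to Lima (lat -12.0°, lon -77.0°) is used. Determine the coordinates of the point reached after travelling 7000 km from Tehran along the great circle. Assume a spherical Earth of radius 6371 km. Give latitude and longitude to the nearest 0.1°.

≈ lat 25.8°, lon -22.7°

Write both endpoints as unit vectors p₁, p₂ with components (cos φ cos λ, cos φ sin λ, sin φ).
The central angle between the endpoints is δ = arccos(p₁·p₂) ≈ 2.233 rad (127.9°). The total great-circle distance is δ·R ≈ 2.233 × 6371 ≈ 14225 km, so the target fraction is f = 7000/14225 ≈ 0.492.
Interpolate at f ≈ 0.492 with slerp weights a = sin((1−f)δ)/sin δ ≈ 1.149, b = sin(fδ)/sin δ ≈ 1.129.
p = a·p₁ + b·p₂ ≈ (0.831, -0.347, 0.436); φ = arcsin(p_z) ≈ 25.83°, λ = atan2(p_y, p_x) ≈ -22.68°.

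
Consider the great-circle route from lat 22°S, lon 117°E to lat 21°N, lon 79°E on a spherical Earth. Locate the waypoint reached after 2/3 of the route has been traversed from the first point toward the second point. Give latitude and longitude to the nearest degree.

≈ lat 7°N, lon 92°E

The haversine formula gives a central angle δ ≈ 0.991 rad (56.8°) between the endpoints.
Interpolate at f = 2/3 with slerp weights a = sin((1−f)δ)/sin δ ≈ 0.388, b = sin(fδ)/sin δ ≈ 0.734.
p = a·p₁ + b·p₂ ≈ (-0.033, 0.993, 0.118); φ = arcsin(p_z) ≈ 6.76°, λ = atan2(p_y, p_x) ≈ 91.88°.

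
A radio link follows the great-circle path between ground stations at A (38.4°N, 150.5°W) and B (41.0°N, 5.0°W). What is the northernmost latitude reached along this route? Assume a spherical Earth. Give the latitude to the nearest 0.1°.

The great circle lies in the plane with unit normal n̂ = (p₁ × p₂)/|p₁ × p₂|.
Here n̂_z ≈ +0.336; the vertex latitude is φ_max = arccos|n̂_z| ≈ 70.4°.
Check via Clairaut: cos φ_max = |cos φ₁| · sin C = cos(38.4°)·sin(25.4°) ≈ 0.336, again giving ≈ 70.4°.

≈ 70.4°N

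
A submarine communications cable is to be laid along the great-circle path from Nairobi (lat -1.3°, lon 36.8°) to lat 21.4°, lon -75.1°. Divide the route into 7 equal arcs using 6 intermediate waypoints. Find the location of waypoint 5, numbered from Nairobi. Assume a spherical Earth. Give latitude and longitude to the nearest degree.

The haversine formula gives a central angle δ ≈ 1.934 rad (110.8°) between the endpoints.
Interpolate at f = 5/7 with slerp weights a = sin((1−f)δ)/sin δ ≈ 0.562, b = sin(fδ)/sin δ ≈ 1.051.
p = a·p₁ + b·p₂ ≈ (0.701, -0.609, 0.371); φ = arcsin(p_z) ≈ 21.76°, λ = atan2(p_y, p_x) ≈ -40.98°.

≈ lat 22°, lon -41°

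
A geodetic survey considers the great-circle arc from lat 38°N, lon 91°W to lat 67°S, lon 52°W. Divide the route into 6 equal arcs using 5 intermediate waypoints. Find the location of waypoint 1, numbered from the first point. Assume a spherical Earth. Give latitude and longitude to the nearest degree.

≈ lat 20°N, lon 86°W

Convert each endpoint to a unit vector on the sphere (x = cos φ cos λ, y = cos φ sin λ, z = sin φ).
The central angle between the endpoints is δ = arccos(p₁·p₂) ≈ 1.904 rad (109.1°).
Interpolate at f = 1/6 with slerp weights a = sin((1−f)δ)/sin δ ≈ 1.058, b = sin(fδ)/sin δ ≈ 0.330.
p = a·p₁ + b·p₂ ≈ (0.065, -0.935, 0.347); φ = arcsin(p_z) ≈ 20.33°, λ = atan2(p_y, p_x) ≈ -86.03°.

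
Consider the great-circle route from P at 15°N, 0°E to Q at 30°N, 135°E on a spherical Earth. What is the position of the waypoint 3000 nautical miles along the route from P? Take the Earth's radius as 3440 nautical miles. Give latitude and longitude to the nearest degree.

≈ 45°N, 48°E

Convert each endpoint to a unit vector on the sphere (x = cos φ cos λ, y = cos φ sin λ, z = sin φ).
The central angle between the endpoints is δ = arccos(p₁·p₂) ≈ 2.051 rad (117.5°). The total great-circle distance is δ·R ≈ 2.051 × 3440 ≈ 7056 nmi, so the target fraction is f = 3000/7056 ≈ 0.425.
Interpolate at f ≈ 0.425 with slerp weights a = sin((1−f)δ)/sin δ ≈ 1.042, b = sin(fδ)/sin δ ≈ 0.863.
p = a·p₁ + b·p₂ ≈ (0.478, 0.529, 0.701); φ = arcsin(p_z) ≈ 44.54°, λ = atan2(p_y, p_x) ≈ 47.89°.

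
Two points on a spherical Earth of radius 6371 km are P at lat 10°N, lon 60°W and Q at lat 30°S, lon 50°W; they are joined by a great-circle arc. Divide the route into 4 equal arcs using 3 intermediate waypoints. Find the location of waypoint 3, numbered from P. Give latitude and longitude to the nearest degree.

≈ lat 20°S, lon 53°W

Write both endpoints as unit vectors p₁, p₂ with components (cos φ cos λ, cos φ sin λ, sin φ).
The central angle between the endpoints is δ = arccos(p₁·p₂) ≈ 0.718 rad (41.1°).
Interpolate at f = 3/4 with slerp weights a = sin((1−f)δ)/sin δ ≈ 0.271, b = sin(fδ)/sin δ ≈ 0.780.
p = a·p₁ + b·p₂ ≈ (0.568, -0.749, -0.343); φ = arcsin(p_z) ≈ -20.04°, λ = atan2(p_y, p_x) ≈ -52.83°.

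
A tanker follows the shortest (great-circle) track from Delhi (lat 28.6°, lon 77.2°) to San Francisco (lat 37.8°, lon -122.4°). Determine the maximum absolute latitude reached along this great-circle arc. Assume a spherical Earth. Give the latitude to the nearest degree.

≈ 76°

The great circle lies in the plane with unit normal n̂ = (p₁ × p₂)/|p₁ × p₂|.
Here n̂_z ≈ +0.249; the vertex latitude is φ_max = arccos|n̂_z| ≈ 75.6°.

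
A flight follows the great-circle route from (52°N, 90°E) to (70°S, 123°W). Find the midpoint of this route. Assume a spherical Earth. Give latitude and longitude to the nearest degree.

The haversine formula gives a central angle δ ≈ 2.732 rad (156.5°) between the endpoints.
Interpolate at f = 1/2 with slerp weights a = sin((1−f)δ)/sin δ ≈ 2.456, b = sin(fδ)/sin δ ≈ 2.456.
p = a·p₁ + b·p₂ ≈ (-0.457, 0.807, -0.372); φ = arcsin(p_z) ≈ -21.87°, λ = atan2(p_y, p_x) ≈ 119.53°.

≈ (22°S, 120°E)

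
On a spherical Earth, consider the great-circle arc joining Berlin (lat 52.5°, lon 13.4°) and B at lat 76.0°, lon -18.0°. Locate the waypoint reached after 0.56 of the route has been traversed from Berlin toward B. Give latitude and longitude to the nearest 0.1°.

Write both endpoints as unit vectors p₁, p₂ with components (cos φ cos λ, cos φ sin λ, sin φ).
The central angle between the endpoints is δ = arccos(p₁·p₂) ≈ 0.461 rad (26.4°).
Interpolate at f = 0.56 with slerp weights a = sin((1−f)δ)/sin δ ≈ 0.453, b = sin(fδ)/sin δ ≈ 0.574.
p = a·p₁ + b·p₂ ≈ (0.400, 0.021, 0.916); φ = arcsin(p_z) ≈ 66.37°, λ = atan2(p_y, p_x) ≈ 3.00°.

≈ lat 66.4°, lon 3.0°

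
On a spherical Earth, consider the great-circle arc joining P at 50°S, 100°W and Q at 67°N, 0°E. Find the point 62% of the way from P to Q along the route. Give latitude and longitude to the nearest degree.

Convert each endpoint to a unit vector on the sphere (x = cos φ cos λ, y = cos φ sin λ, z = sin φ).
The central angle between the endpoints is δ = arccos(p₁·p₂) ≈ 2.417 rad (138.5°).
Interpolate at f = 0.62 with slerp weights a = sin((1−f)δ)/sin δ ≈ 1.199, b = sin(fδ)/sin δ ≈ 1.505.
p = a·p₁ + b·p₂ ≈ (0.454, -0.759, 0.467); φ = arcsin(p_z) ≈ 27.82°, λ = atan2(p_y, p_x) ≈ -59.10°.

≈ 28°N, 59°W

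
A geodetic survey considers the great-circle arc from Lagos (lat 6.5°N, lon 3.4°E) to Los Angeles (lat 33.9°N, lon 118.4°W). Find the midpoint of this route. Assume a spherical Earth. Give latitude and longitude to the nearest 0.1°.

≈ lat 36.8°N, lon 48.3°W

Convert each endpoint to a unit vector on the sphere (x = cos φ cos λ, y = cos φ sin λ, z = sin φ).
The central angle between the endpoints is δ = arccos(p₁·p₂) ≈ 1.951 rad (111.8°).
Interpolate at f = 1/2 with slerp weights a = sin((1−f)δ)/sin δ ≈ 0.892, b = sin(fδ)/sin δ ≈ 0.892.
p = a·p₁ + b·p₂ ≈ (0.532, -0.599, 0.598); φ = arcsin(p_z) ≈ 36.76°, λ = atan2(p_y, p_x) ≈ -48.35°.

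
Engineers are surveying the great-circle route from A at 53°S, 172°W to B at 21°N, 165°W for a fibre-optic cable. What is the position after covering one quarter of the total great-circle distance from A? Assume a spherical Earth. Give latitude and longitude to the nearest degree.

Write both endpoints as unit vectors p₁, p₂ with components (cos φ cos λ, cos φ sin λ, sin φ).
The central angle between the endpoints is δ = arccos(p₁·p₂) ≈ 1.296 rad (74.2°).
Interpolate at f = 1/4 with slerp weights a = sin((1−f)δ)/sin δ ≈ 0.858, b = sin(fδ)/sin δ ≈ 0.331.
p = a·p₁ + b·p₂ ≈ (-0.810, -0.152, -0.567); φ = arcsin(p_z) ≈ -34.53°, λ = atan2(p_y, p_x) ≈ -169.38°.

≈ 35°S, 169°W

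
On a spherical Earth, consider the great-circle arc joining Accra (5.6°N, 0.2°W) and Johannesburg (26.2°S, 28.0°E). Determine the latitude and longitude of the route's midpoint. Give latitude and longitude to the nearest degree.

≈ 11°S, 13°E

Convert each endpoint to a unit vector on the sphere (x = cos φ cos λ, y = cos φ sin λ, z = sin φ).
The central angle between the endpoints is δ = arccos(p₁·p₂) ≈ 0.732 rad (41.9°).
Interpolate at f = 1/2 with slerp weights a = sin((1−f)δ)/sin δ ≈ 0.535, b = sin(fδ)/sin δ ≈ 0.535.
p = a·p₁ + b·p₂ ≈ (0.957, 0.224, -0.184); φ = arcsin(p_z) ≈ -10.61°, λ = atan2(p_y, p_x) ≈ 13.16°.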